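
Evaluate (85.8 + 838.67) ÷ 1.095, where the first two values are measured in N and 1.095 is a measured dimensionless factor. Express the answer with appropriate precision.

844.3 N

85.8 N + 838.67 N = 924.47 N; the sum is limited to 1 decimal place (4 s.f.).
Carrying full precision, 924.47 ÷ 1.095 = 844.264840183… N; 1.095 has 4 s.f., so the result keeps min(4, 4) = 4 s.f.
Rounded to 4 significant figures: 844.3 N.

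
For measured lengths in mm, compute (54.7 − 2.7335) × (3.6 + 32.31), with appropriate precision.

1.87 × 10³ mm²

54.7 − 2.7335 = 51.9665, limited to 1 d.p. → 3 s.f.; 3.6 + 32.31 = 35.91, limited to 1 d.p. → 3 s.f.
Carrying full precision, 51.9665 × 35.91 = 1866.117015; keep min(3, 3) = 3 s.f.
Rounded to 3 significant figures: 1.87 × 10³ mm².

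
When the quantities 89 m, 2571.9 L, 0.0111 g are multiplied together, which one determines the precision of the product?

89 m → 2 s.f.; 2571.9 L → 5 s.f.; 0.0111 g → 3 s.f.
The fewest is 2 significant figures, from 89 m.

89 m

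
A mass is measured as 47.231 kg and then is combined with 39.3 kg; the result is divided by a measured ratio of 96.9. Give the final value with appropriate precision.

0.893 kg

47.231 kg + 39.3 kg = 86.531 kg; the sum is limited to 1 decimal place (3 s.f.).
Carrying full precision, 86.531 ÷ 96.9 = 0.892992776058… kg; 96.9 has 3 s.f., so the result keeps min(3, 3) = 3 s.f.
Rounded to 3 significant figures: 0.893 kg.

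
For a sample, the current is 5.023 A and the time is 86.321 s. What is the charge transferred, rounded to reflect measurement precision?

433.6 C

charge transferred = 5.023 A × 86.321 s = 433.590383 C.
5.023 has 4 significant figures; 86.321 has 5.
Division/multiplication keeps the fewest: 4 significant figures.
Rounded: 433.6 C.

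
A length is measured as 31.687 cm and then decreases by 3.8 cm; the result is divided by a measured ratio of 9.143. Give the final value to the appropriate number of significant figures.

3.05 cm

31.687 cm − 3.8 cm = 27.887 cm; the difference is limited to 1 decimal place (3 s.f.).
Carrying full precision, 27.887 ÷ 9.143 = 3.0500929673… cm; 9.143 has 4 s.f., so the result keeps min(3, 4) = 3 s.f.
Rounded to 3 significant figures: 3.05 cm.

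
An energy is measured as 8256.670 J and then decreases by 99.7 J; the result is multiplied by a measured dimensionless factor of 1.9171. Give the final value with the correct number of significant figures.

8256.670 J − 99.7 J = 8156.970 J; the difference is limited to 1 decimal place (5 s.f.).
Carrying full precision, 8156.970 × 1.9171 = 15637.727187 J; 1.9171 has 5 s.f., so the result keeps min(5, 5) = 5 s.f.
Rounded to 5 significant figures: 15638 J.

15638 J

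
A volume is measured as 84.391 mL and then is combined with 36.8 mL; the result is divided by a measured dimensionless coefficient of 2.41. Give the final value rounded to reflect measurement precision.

84.391 mL + 36.8 mL = 121.191 mL; the sum is limited to 1 decimal place (4 s.f.).
Carrying full precision, 121.191 ÷ 2.41 = 50.2867219917… mL; 2.41 has 3 s.f., so the result keeps min(4, 3) = 3 s.f.
Rounded to 3 significant figures: 50.3 mL.

50.3 mL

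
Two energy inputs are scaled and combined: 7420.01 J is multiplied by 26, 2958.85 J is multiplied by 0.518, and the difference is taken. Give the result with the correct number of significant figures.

7420.01 × 26 = 192920.26 → 1.9 × 10⁵ J (2 s.f., last digit at the 10^4 place).
2958.85 × 0.518 = 1532.6843 → 1.53 × 10³ J (3 s.f., last digit at the 10^1 place).
Difference: 191387.5757 J; keep the coarser place, 10^4.
Result: 1.9 × 10⁵ J.

1.9 × 10⁵ J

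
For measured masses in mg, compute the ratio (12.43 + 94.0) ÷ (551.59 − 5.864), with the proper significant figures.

1.950 × 10⁻¹

12.43 + 94.0 = 106.43, limited to 1 d.p. → 4 s.f.; 551.59 − 5.864 = 545.726, limited to 2 d.p. → 5 s.f.
Carrying full precision, 106.43 ÷ 545.726 = 0.195024609419…; keep min(4, 5) = 4 s.f.
Rounded to 4 significant figures: 1.950 × 10⁻¹.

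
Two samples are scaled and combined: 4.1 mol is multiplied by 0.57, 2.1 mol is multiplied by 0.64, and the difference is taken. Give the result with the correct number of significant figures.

4.1 × 0.57 = 2.337 → 2.3 mol (2 s.f., last digit at the 10^-1 place).
2.1 × 0.64 = 1.344 → 1.3 mol (2 s.f., last digit at the 10^-1 place).
Difference: 0.993 mol; keep the coarser place, 10^-1.
Result: 1.0 mol.

1.0 mol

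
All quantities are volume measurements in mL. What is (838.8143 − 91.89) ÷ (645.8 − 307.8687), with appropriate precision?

2.210

838.8143 − 91.89 = 746.9243, limited to 2 d.p. → 5 s.f.; 645.8 − 307.8687 = 337.9313, limited to 1 d.p. → 4 s.f.
Carrying full precision, 746.9243 ÷ 337.9313 = 2.21028445723…; keep min(5, 4) = 4 s.f.
Rounded to 4 significant figures: 2.210.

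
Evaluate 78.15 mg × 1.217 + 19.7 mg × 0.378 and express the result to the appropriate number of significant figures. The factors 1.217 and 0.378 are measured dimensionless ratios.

102.56 mg

78.15 × 1.217 = 95.10855 → 95.11 mg (4 s.f., last digit at the 10^-2 place).
19.7 × 0.378 = 7.4466 → 7.45 mg (3 s.f., last digit at the 10^-2 place).
Sum: 102.55515 mg; keep the coarser place, 10^-2.
Result: 102.56 mg.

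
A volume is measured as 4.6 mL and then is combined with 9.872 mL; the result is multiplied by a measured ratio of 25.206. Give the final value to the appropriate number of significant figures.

4.6 mL + 9.872 mL = 14.472 mL; the sum is limited to 1 decimal place (3 s.f.).
Carrying full precision, 14.472 × 25.206 = 364.781232 mL; 25.206 has 5 s.f., so the result keeps min(3, 5) = 3 s.f.
Rounded to 3 significant figures: 365 mL.

365 mL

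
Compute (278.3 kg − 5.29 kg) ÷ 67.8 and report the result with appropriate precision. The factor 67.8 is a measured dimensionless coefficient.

278.3 kg − 5.29 kg = 273.01 kg; the difference is limited to 1 decimal place (4 s.f.).
Carrying full precision, 273.01 ÷ 67.8 = 4.02669616519… kg; 67.8 has 3 s.f., so the result keeps min(4, 3) = 3 s.f.
Rounded to 3 significant figures: 4.03 kg.

4.03 kg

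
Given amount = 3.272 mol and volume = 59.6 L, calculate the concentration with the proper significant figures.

0.0549 mol/L

concentration = 3.272 mol ÷ 59.6 L = 0.0548993288591… mol/L.
3.272 has 4 significant figures; 59.6 has 3.
Division/multiplication keeps the fewest: 3 significant figures.
Rounded: 0.0549 mol/L.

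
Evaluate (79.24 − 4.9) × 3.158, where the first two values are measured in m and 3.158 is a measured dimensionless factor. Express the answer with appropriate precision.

235 m

79.24 m − 4.9 m = 74.34 m; the difference is limited to 1 decimal place (3 s.f.).
Carrying full precision, 74.34 × 3.158 = 234.76572 m; 3.158 has 4 s.f., so the result keeps min(3, 4) = 3 s.f.
Rounded to 3 significant figures: 235 m.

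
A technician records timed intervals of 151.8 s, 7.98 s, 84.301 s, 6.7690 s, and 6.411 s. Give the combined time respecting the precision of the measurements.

151.8 s + 7.98 s + 84.301 s + 6.7690 s + 6.411 s = 257.2610 s.
Addition/subtraction keeps the fewest decimal places: 151.8 → 1 decimal place, 7.98 → 2 decimal places, 84.301 → 3 decimal places, 6.7690 → 4 decimal places, 6.411 → 3 decimal places; limit is 1.
Rounded to 1 decimal place: 257.3 s.

257.3 s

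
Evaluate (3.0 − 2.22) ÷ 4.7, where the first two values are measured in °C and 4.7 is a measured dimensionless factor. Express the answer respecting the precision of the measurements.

0.2 °C

3.0 °C − 2.22 °C = 0.78 °C; the difference is limited to 1 decimal place (1 s.f.).
Carrying full precision, 0.78 ÷ 4.7 = 0.165957446809… °C; 4.7 has 2 s.f., so the result keeps min(1, 2) = 1 s.f.
Rounded to 1 significant figure: 0.2 °C.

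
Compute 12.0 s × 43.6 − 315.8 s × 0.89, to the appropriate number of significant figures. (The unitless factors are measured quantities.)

12.0 × 43.6 = 523.2 → 523 s (3 s.f., last digit at the 10^0 place).
315.8 × 0.89 = 281.062 → 2.8 × 10^2 s (2 s.f., last digit at the 10^1 place).
Difference: 242.138 s; keep the coarser place, 10^1.
Result: 2.4 × 10^2 s.

2.4 × 10^2 s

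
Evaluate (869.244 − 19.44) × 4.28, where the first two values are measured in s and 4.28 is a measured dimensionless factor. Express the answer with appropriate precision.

869.244 s − 19.44 s = 849.804 s; the difference is limited to 2 decimal places (5 s.f.).
Carrying full precision, 849.804 × 4.28 = 3637.16112 s; 4.28 has 3 s.f., so the result keeps min(5, 3) = 3 s.f.
Rounded to 3 significant figures: 3.64 × 10^3 s.

3.64 × 10^3 s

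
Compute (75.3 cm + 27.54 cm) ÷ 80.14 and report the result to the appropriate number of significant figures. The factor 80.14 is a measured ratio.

1.283 cm

75.3 cm + 27.54 cm = 102.84 cm; the sum is limited to 1 decimal place (4 s.f.).
Carrying full precision, 102.84 ÷ 80.14 = 1.28325430497… cm; 80.14 has 4 s.f., so the result keeps min(4, 4) = 4 s.f.
Rounded to 4 significant figures: 1.283 cm.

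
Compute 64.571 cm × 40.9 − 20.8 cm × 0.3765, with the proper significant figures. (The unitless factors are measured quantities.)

2.63 × 10^3 cm

64.571 × 40.9 = 2640.9539 → 2.64 × 10^3 cm (3 s.f., last digit at the 10^1 place).
20.8 × 0.3765 = 7.8312 → 7.83 cm (3 s.f., last digit at the 10^-2 place).
Difference: 2633.1227 cm; keep the coarser place, 10^1.
Result: 2.63 × 10^3 cm.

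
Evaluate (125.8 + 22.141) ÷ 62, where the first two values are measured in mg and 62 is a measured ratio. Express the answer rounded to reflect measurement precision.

125.8 mg + 22.141 mg = 147.941 mg; the sum is limited to 1 decimal place (4 s.f.).
Carrying full precision, 147.941 ÷ 62 = 2.38614516129… mg; 62 has 2 s.f., so the result keeps min(4, 2) = 2 s.f.
Rounded to 2 significant figures: 2.4 mg.

2.4 mg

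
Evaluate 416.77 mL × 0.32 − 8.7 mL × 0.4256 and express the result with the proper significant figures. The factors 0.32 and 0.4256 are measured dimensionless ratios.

416.77 × 0.32 = 133.3664 → 1.3 × 10^2 mL (2 s.f., last digit at the 10^1 place).
8.7 × 0.4256 = 3.70272 → 3.7 mL (2 s.f., last digit at the 10^-1 place).
Difference: 129.66368 mL; keep the coarser place, 10^1.
Result: 1.3 × 10^2 mL.

1.3 × 10^2 mL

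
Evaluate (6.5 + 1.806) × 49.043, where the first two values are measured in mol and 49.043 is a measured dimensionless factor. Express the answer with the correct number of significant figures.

6.5 mol + 1.806 mol = 8.306 mol; the sum is limited to 1 decimal place (2 s.f.).
Carrying full precision, 8.306 × 49.043 = 407.351158 mol; 49.043 has 5 s.f., so the result keeps min(2, 5) = 2 s.f.
Rounded to 2 significant figures: 4.1 × 10^2 mol.

4.1 × 10^2 mol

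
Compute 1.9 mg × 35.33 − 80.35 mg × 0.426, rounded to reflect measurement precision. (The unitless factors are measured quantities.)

1.9 × 35.33 = 67.127 → 67 mg (2 s.f., last digit at the 10^0 place).
80.35 × 0.426 = 34.2291 → 34.2 mg (3 s.f., last digit at the 10^-1 place).
Difference: 32.8979 mg; keep the coarser place, 10^0.
Result: 33 mg.

33 mg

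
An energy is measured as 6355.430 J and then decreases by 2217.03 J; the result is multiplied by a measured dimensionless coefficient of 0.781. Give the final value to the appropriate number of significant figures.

6355.430 J − 2217.03 J = 4138.400 J; the difference is limited to 2 decimal places (6 s.f.).
Carrying full precision, 4138.400 × 0.781 = 3232.0904 J; 0.781 has 3 s.f., so the result keeps min(6, 3) = 3 s.f.
Rounded to 3 significant figures: 3.23 × 10^3 J.

3.23 × 10^3 J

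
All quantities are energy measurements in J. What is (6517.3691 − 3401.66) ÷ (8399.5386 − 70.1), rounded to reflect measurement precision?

6517.3691 − 3401.66 = 3115.7091, limited to 2 d.p. → 6 s.f.; 8399.5386 − 70.1 = 8329.4386, limited to 1 d.p. → 5 s.f.
Carrying full precision, 3115.7091 ÷ 8329.4386 = 0.374059915635…; keep min(6, 5) = 5 s.f.
Rounded to 5 significant figures: 0.37406.

0.37406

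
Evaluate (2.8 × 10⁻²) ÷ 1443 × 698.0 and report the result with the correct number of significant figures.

1.4 × 10⁻²

(2.8 × 10⁻²) ÷ 1443 × 698.0 = 0.013544005544…
Multiplication/division keeps the fewest significant figures: 2.8 × 10⁻² → 2 s.f., 1443 → 4 s.f., 698.0 → 4 s.f.; limit is 2.
Rounded to 2 significant figures: 1.4 × 10⁻².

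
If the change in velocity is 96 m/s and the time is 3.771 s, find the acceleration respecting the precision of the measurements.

25 m/s²

acceleration = 96 m/s ÷ 3.771 s = 25.4574383453… m/s².
96 has 2 significant figures; 3.771 has 4.
Division/multiplication keeps the fewest: 2 significant figures.
Rounded: 25 m/s².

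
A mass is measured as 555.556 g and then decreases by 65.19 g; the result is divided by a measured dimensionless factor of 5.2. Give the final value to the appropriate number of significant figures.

555.556 g − 65.19 g = 490.366 g; the difference is limited to 2 decimal places (5 s.f.).
Carrying full precision, 490.366 ÷ 5.2 = 94.3011538462… g; 5.2 has 2 s.f., so the result keeps min(5, 2) = 2 s.f.
Rounded to 2 significant figures: 94 g.

94 g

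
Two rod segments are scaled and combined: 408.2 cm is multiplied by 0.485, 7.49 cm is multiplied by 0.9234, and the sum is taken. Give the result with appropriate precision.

205 cm

408.2 × 0.485 = 197.977 → 198 cm (3 s.f., last digit at the 10^0 place).
7.49 × 0.9234 = 6.916266 → 6.92 cm (3 s.f., last digit at the 10^-2 place).
Sum: 204.893266 cm; keep the coarser place, 10^0.
Result: 205 cm.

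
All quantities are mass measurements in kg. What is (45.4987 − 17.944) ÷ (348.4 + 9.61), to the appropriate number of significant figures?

45.4987 − 17.944 = 27.5547, limited to 3 d.p. → 5 s.f.; 348.4 + 9.61 = 358.01, limited to 1 d.p. → 4 s.f.
Carrying full precision, 27.5547 ÷ 358.01 = 0.0769662858579…; keep min(5, 4) = 4 s.f.
Rounded to 4 significant figures: 0.07697.

0.07697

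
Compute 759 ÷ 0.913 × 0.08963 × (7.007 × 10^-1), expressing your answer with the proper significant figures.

52.2

759 ÷ 0.913 × 0.08963 × (7.007 × 10^-1) = 52.2103389036…
Multiplication/division keeps the fewest significant figures: 759 → 3 s.f., 0.913 → 3 s.f., 0.08963 → 4 s.f., 7.007 × 10^-1 → 4 s.f.; limit is 3.
Rounded to 3 significant figures: 52.2.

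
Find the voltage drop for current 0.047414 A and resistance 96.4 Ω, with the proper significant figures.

4.57 V

voltage drop = 0.047414 A × 96.4 Ω = 4.5707096 V.
0.047414 has 5 significant figures; 96.4 has 3.
Division/multiplication keeps the fewest: 3 significant figures.
Rounded: 4.57 V.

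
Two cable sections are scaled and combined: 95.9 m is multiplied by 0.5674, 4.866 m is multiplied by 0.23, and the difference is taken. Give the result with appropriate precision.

53.3 m

95.9 × 0.5674 = 54.41366 → 54.4 m (3 s.f., last digit at the 10^-1 place).
4.866 × 0.23 = 1.11918 → 1.1 m (2 s.f., last digit at the 10^-1 place).
Difference: 53.29448 m; keep the coarser place, 10^-1.
Result: 53.3 m.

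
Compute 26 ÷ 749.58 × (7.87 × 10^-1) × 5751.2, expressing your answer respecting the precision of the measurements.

1.6 × 10^2

26 ÷ 749.58 × (7.87 × 10^-1) × 5751.2 = 156.995990288…
Multiplication/division keeps the fewest significant figures: 26 → 2 s.f., 749.58 → 5 s.f., 7.87 × 10^-1 → 3 s.f., 5751.2 → 5 s.f.; limit is 2.
Rounded to 2 significant figures: 1.6 × 10^2.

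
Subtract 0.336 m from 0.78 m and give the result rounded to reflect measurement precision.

0.78 m − 0.336 m = 0.444 m.
Addition/subtraction keeps the fewest decimal places: 0.78 → 2 decimal places, 0.336 → 3 decimal places; limit is 2.
Rounded to 2 decimal places: 0.44 m.

0.44 m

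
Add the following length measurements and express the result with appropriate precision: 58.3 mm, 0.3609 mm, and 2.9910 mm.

58.3 mm + 0.3609 mm + 2.9910 mm = 61.6519 mm.
Addition/subtraction keeps the fewest decimal places: 58.3 → 1 decimal place, 0.3609 → 4 decimal places, 2.9910 → 4 decimal places; limit is 1.
Rounded to 1 decimal place: 61.7 mm.

61.7 mm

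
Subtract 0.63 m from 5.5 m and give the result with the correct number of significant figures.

5.5 m − 0.63 m = 4.87 m.
Addition/subtraction keeps the fewest decimal places: 5.5 → 1 decimal place, 0.63 → 2 decimal places; limit is 1.
Rounded to 1 decimal place: 4.9 m.

4.9 m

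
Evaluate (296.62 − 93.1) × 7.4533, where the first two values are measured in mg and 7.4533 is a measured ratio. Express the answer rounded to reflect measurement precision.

296.62 mg − 93.1 mg = 203.52 mg; the difference is limited to 1 decimal place (4 s.f.).
Carrying full precision, 203.52 × 7.4533 = 1516.895616 mg; 7.4533 has 5 s.f., so the result keeps min(4, 5) = 4 s.f.
Rounded to 4 significant figures: 1517 mg.

1517 mg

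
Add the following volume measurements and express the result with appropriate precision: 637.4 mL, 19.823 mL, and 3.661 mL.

660.9 mL

637.4 mL + 19.823 mL + 3.661 mL = 660.884 mL.
Addition/subtraction keeps the fewest decimal places: 637.4 → 1 decimal place, 19.823 → 3 decimal places, 3.661 → 3 decimal places; limit is 1.
Rounded to 1 decimal place: 660.9 mL.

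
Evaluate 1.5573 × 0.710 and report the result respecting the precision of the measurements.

1.5573 × 0.710 = 1.105683
Multiplication/division keeps the fewest significant figures: 1.5573 → 5 s.f., 0.710 → 3 s.f.; limit is 3.
Rounded to 3 significant figures: 1.11.

1.11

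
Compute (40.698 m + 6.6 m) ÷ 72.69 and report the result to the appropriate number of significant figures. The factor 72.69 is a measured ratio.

6.51 × 10^-1 m

40.698 m + 6.6 m = 47.298 m; the sum is limited to 1 decimal place (3 s.f.).
Carrying full precision, 47.298 ÷ 72.69 = 0.650680973999… m; 72.69 has 4 s.f., so the result keeps min(3, 4) = 3 s.f.
Rounded to 3 significant figures: 6.51 × 10^-1 m.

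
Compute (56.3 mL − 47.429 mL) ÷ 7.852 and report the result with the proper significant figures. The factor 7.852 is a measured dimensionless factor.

56.3 mL − 47.429 mL = 8.871 mL; the difference is limited to 1 decimal place (2 s.f.).
Carrying full precision, 8.871 ÷ 7.852 = 1.12977585329… mL; 7.852 has 4 s.f., so the result keeps min(2, 4) = 2 s.f.
Rounded to 2 significant figures: 1.1 mL.

1.1 mL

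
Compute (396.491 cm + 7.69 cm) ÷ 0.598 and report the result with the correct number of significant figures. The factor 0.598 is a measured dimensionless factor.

396.491 cm + 7.69 cm = 404.181 cm; the sum is limited to 2 decimal places (5 s.f.).
Carrying full precision, 404.181 ÷ 0.598 = 675.887959866… cm; 0.598 has 3 s.f., so the result keeps min(5, 3) = 3 s.f.
Rounded to 3 significant figures: 676 cm.

676 cm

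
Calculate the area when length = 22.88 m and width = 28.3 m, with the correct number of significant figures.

648 m²

area = 22.88 m × 28.3 m = 647.504 m².
22.88 has 4 significant figures; 28.3 has 3.
Division/multiplication keeps the fewest: 3 significant figures.
Rounded: 648 m².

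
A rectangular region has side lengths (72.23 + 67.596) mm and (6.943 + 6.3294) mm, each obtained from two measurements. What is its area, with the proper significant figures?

72.23 + 67.596 = 139.826, limited to 2 d.p. → 5 s.f.; 6.943 + 6.3294 = 13.2724, limited to 3 d.p. → 5 s.f.
Carrying full precision, 139.826 × 13.2724 = 1855.8266024; keep min(5, 5) = 5 s.f.
Rounded to 5 significant figures: 1855.8 mm².

1855.8 mm²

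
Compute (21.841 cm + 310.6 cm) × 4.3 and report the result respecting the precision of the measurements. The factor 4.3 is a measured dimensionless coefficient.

21.841 cm + 310.6 cm = 332.441 cm; the sum is limited to 1 decimal place (4 s.f.).
Carrying full precision, 332.441 × 4.3 = 1429.4963 cm; 4.3 has 2 s.f., so the result keeps min(4, 2) = 2 s.f.
Rounded to 2 significant figures: 1.4 × 10^3 cm.

1.4 × 10^3 cm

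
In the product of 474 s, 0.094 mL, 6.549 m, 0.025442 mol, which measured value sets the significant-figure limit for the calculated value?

474 s → 3 s.f.; 0.094 mL → 2 s.f.; 6.549 m → 4 s.f.; 0.025442 mol → 5 s.f.
The fewest is 2 significant figures, from 0.094 mL.

0.094 mL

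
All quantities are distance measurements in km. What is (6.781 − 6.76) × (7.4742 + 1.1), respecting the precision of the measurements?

6.781 − 6.76 = 0.021, limited to 2 d.p. → 1 s.f.; 7.4742 + 1.1 = 8.5742, limited to 1 d.p. → 2 s.f.
Carrying full precision, 0.021 × 8.5742 = 0.1800582; keep min(1, 2) = 1 s.f.
Rounded to 1 significant figure: 0.2 km².

0.2 km²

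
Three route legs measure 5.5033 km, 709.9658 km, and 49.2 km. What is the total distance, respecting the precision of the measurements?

764.7 km

5.5033 km + 709.9658 km + 49.2 km = 764.6691 km.
Addition/subtraction keeps the fewest decimal places: 5.5033 → 4 decimal places, 709.9658 → 4 decimal places, 49.2 → 1 decimal place; limit is 1.
Rounded to 1 decimal place: 764.7 km.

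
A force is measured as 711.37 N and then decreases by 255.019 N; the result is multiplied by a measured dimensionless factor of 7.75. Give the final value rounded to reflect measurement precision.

3.54 × 10^3 N

711.37 N − 255.019 N = 456.351 N; the difference is limited to 2 decimal places (5 s.f.).
Carrying full precision, 456.351 × 7.75 = 3536.72025 N; 7.75 has 3 s.f., so the result keeps min(5, 3) = 3 s.f.
Rounded to 3 significant figures: 3.54 × 10^3 N.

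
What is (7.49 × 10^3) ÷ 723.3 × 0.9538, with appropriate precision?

(7.49 × 10^3) ÷ 723.3 × 0.9538 = 9.87690031799…
Multiplication/division keeps the fewest significant figures: 7.49 × 10^3 → 3 s.f., 723.3 → 4 s.f., 0.9538 → 4 s.f.; limit is 3.
Rounded to 3 significant figures: 9.88.

9.88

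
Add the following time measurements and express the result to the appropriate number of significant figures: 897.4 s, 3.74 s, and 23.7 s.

924.8 s

897.4 s + 3.74 s + 23.7 s = 924.84 s.
Addition/subtraction keeps the fewest decimal places: 897.4 → 1 decimal place, 3.74 → 2 decimal places, 23.7 → 1 decimal place; limit is 1.
Rounded to 1 decimal place: 924.8 s.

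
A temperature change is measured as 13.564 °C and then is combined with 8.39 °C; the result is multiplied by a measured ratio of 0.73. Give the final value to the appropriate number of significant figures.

13.564 °C + 8.39 °C = 21.954 °C; the sum is limited to 2 decimal places (4 s.f.).
Carrying full precision, 21.954 × 0.73 = 16.02642 °C; 0.73 has 2 s.f., so the result keeps min(4, 2) = 2 s.f.
Rounded to 2 significant figures: 16 °C.

16 °C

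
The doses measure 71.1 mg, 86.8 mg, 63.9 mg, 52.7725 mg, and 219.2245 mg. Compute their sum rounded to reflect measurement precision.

71.1 mg + 86.8 mg + 63.9 mg + 52.7725 mg + 219.2245 mg = 493.7970 mg.
Addition/subtraction keeps the fewest decimal places: 71.1 → 1 decimal place, 86.8 → 1 decimal place, 63.9 → 1 decimal place, 52.7725 → 4 decimal places, 219.2245 → 4 decimal places; limit is 1.
Rounded to 1 decimal place: 4.938 × 10² mg.

4.938 × 10² mg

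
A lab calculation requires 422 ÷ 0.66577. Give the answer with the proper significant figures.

422 ÷ 0.66577 = 633.852531655…
Multiplication/division keeps the fewest significant figures: 422 → 3 s.f., 0.66577 → 5 s.f.; limit is 3.
Rounded to 3 significant figures: 6.34 × 10^2.

6.34 × 10^2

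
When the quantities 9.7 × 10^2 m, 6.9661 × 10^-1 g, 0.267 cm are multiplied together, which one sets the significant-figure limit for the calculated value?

9.7 × 10^2 m → 2 s.f.; 6.9661 × 10^-1 g → 5 s.f.; 0.267 cm → 3 s.f.
The fewest is 2 significant figures, from 9.7 × 10^2 m.

9.7 × 10^2 m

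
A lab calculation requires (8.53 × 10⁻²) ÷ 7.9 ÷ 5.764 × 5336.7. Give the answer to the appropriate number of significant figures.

1.0 × 10¹

(8.53 × 10⁻²) ÷ 7.9 ÷ 5.764 × 5336.7 = 9.99702452587…
Multiplication/division keeps the fewest significant figures: 8.53 × 10⁻² → 3 s.f., 7.9 → 2 s.f., 5.764 → 4 s.f., 5336.7 → 5 s.f.; limit is 2.
Rounded to 2 significant figures: 1.0 × 10¹.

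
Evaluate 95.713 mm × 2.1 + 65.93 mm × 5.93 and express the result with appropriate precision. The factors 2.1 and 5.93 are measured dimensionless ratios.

95.713 × 2.1 = 200.9973 → 2.0 × 10^2 mm (2 s.f., last digit at the 10^1 place).
65.93 × 5.93 = 390.9649 → 391 mm (3 s.f., last digit at the 10^0 place).
Sum: 591.9622 mm; keep the coarser place, 10^1.
Result: 5.9 × 10^2 mm.

5.9 × 10^2 mm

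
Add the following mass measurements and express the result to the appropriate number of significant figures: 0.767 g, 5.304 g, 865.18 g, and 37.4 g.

908.7 g

0.767 g + 5.304 g + 865.18 g + 37.4 g = 908.651 g.
Addition/subtraction keeps the fewest decimal places: 0.767 → 3 decimal places, 5.304 → 3 decimal places, 865.18 → 2 decimal places, 37.4 → 1 decimal place; limit is 1.
Rounded to 1 decimal place: 908.7 g.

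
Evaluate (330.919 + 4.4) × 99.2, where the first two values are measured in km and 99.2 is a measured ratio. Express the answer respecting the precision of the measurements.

330.919 km + 4.4 km = 335.319 km; the sum is limited to 1 decimal place (4 s.f.).
Carrying full precision, 335.319 × 99.2 = 33263.6448 km; 99.2 has 3 s.f., so the result keeps min(4, 3) = 3 s.f.
Rounded to 3 significant figures: 3.33 × 10^4 km.

3.33 × 10^4 km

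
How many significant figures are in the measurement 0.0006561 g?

4

0.0006561: leading zeros are not significant.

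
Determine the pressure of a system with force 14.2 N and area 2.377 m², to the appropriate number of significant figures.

pressure = 14.2 N ÷ 2.377 m² = 5.97391670172… Pa.
14.2 has 3 significant figures; 2.377 has 4.
Division/multiplication keeps the fewest: 3 significant figures.
Rounded: 5.97 Pa.

5.97 Pa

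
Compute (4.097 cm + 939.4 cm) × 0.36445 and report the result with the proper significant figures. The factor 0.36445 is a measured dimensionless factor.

343.9 cm

4.097 cm + 939.4 cm = 943.497 cm; the sum is limited to 1 decimal place (4 s.f.).
Carrying full precision, 943.497 × 0.36445 = 343.85748165 cm; 0.36445 has 5 s.f., so the result keeps min(4, 5) = 4 s.f.
Rounded to 4 significant figures: 343.9 cm.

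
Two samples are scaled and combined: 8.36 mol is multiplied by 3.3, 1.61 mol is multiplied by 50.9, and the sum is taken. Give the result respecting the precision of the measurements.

1.10 × 10^2 mol

8.36 × 3.3 = 27.588 → 28 mol (2 s.f., last digit at the 10^0 place).
1.61 × 50.9 = 81.949 → 81.9 mol (3 s.f., last digit at the 10^-1 place).
Sum: 109.537 mol; keep the coarser place, 10^0.
Result: 1.10 × 10^2 mol.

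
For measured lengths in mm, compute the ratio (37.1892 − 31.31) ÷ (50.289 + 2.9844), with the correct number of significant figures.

37.1892 − 31.31 = 5.8792, limited to 2 d.p. → 3 s.f.; 50.289 + 2.9844 = 53.2734, limited to 3 d.p. → 5 s.f.
Carrying full precision, 5.8792 ÷ 53.2734 = 0.110359015944…; keep min(3, 5) = 3 s.f.
Rounded to 3 significant figures: 0.110.

0.110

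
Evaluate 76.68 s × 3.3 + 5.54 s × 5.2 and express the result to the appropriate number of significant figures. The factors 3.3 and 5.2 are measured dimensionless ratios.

76.68 × 3.3 = 253.044 → 2.5 × 10^2 s (2 s.f., last digit at the 10^1 place).
5.54 × 5.2 = 28.808 → 29 s (2 s.f., last digit at the 10^0 place).
Sum: 281.852 s; keep the coarser place, 10^1.
Result: 2.8 × 10^2 s.

2.8 × 10^2 s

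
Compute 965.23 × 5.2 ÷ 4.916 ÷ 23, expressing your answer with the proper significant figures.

965.23 × 5.2 ÷ 4.916 ÷ 23 = 44.3909505784…
Multiplication/division keeps the fewest significant figures: 965.23 → 5 s.f., 5.2 → 2 s.f., 4.916 → 4 s.f., 23 → 2 s.f.; limit is 2.
Rounded to 2 significant figures: 44.

44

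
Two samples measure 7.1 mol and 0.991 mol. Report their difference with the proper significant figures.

6.1 mol

7.1 mol − 0.991 mol = 6.109 mol.
Addition/subtraction keeps the fewest decimal places: 7.1 → 1 decimal place, 0.991 → 3 decimal places; limit is 1.
Rounded to 1 decimal place: 6.1 mol.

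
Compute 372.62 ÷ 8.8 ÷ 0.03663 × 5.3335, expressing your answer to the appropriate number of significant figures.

372.62 ÷ 8.8 ÷ 0.03663 × 5.3335 = 6165.36609957…
Multiplication/division keeps the fewest significant figures: 372.62 → 5 s.f., 8.8 → 2 s.f., 0.03663 → 4 s.f., 5.3335 → 5 s.f.; limit is 2.
Rounded to 2 significant figures: 6.2 × 10^3.

6.2 × 10^3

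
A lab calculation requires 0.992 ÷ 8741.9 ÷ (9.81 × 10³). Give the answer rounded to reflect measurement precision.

1.16 × 10⁻⁸

0.992 ÷ 8741.9 ÷ (9.81 × 10³) = 1.15674286815 × 10^-8…
Multiplication/division keeps the fewest significant figures: 0.992 → 3 s.f., 8741.9 → 5 s.f., 9.81 × 10³ → 3 s.f.; limit is 3.
Rounded to 3 significant figures: 1.16 × 10⁻⁸.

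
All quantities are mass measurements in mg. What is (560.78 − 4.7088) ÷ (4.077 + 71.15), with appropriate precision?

560.78 − 4.7088 = 556.0712, limited to 2 d.p. → 5 s.f.; 4.077 + 71.15 = 75.227, limited to 2 d.p. → 4 s.f.
Carrying full precision, 556.0712 ÷ 75.227 = 7.39190981961…; keep min(5, 4) = 4 s.f.
Rounded to 4 significant figures: 7.392.

7.392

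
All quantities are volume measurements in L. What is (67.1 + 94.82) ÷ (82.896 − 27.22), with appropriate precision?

67.1 + 94.82 = 161.92, limited to 1 d.p. → 4 s.f.; 82.896 − 27.22 = 55.676, limited to 2 d.p. → 4 s.f.
Carrying full precision, 161.92 ÷ 55.676 = 2.90825490337…; keep min(4, 4) = 4 s.f.
Rounded to 4 significant figures: 2.908.

2.908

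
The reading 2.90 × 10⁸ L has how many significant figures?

3

2.90 × 10⁸: in scientific notation every digit of the coefficient is significant.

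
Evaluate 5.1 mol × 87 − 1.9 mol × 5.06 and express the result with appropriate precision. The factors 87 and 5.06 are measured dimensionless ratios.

4.3 × 10^2 mol

5.1 × 87 = 443.7 → 4.4 × 10^2 mol (2 s.f., last digit at the 10^1 place).
1.9 × 5.06 = 9.614 → 9.6 mol (2 s.f., last digit at the 10^-1 place).
Difference: 434.086 mol; keep the coarser place, 10^1.
Result: 4.3 × 10^2 mol.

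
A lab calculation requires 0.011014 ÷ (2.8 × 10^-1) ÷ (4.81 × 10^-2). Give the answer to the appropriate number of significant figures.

0.011014 ÷ (2.8 × 10^-1) ÷ (4.81 × 10^-2) = 0.81779031779…
Multiplication/division keeps the fewest significant figures: 0.011014 → 5 s.f., 2.8 × 10^-1 → 2 s.f., 4.81 × 10^-2 → 3 s.f.; limit is 2.
Rounded to 2 significant figures: 0.82.

0.82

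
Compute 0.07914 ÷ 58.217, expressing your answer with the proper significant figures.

0.07914 ÷ 58.217 = 0.00135939673978…
Multiplication/division keeps the fewest significant figures: 0.07914 → 4 s.f., 58.217 → 5 s.f.; limit is 4.
Rounded to 4 significant figures: 0.001359.

0.001359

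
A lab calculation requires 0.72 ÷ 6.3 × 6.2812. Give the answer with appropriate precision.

7.2 × 10⁻¹

0.72 ÷ 6.3 × 6.2812 = 0.717851428571…
Multiplication/division keeps the fewest significant figures: 0.72 → 2 s.f., 6.3 → 2 s.f., 6.2812 → 5 s.f.; limit is 2.
Rounded to 2 significant figures: 7.2 × 10⁻¹.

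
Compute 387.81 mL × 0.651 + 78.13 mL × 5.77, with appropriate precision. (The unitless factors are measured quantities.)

387.81 × 0.651 = 252.46431 → 2.52 × 10² mL (3 s.f., last digit at the 10^0 place).
78.13 × 5.77 = 450.8101 → 451 mL (3 s.f., last digit at the 10^0 place).
Sum: 703.27441 mL; keep the coarser place, 10^0.
Result: 703 mL.

703 mL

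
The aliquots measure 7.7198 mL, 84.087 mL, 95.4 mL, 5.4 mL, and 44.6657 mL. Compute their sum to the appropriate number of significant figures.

7.7198 mL + 84.087 mL + 95.4 mL + 5.4 mL + 44.6657 mL = 237.2725 mL.
Addition/subtraction keeps the fewest decimal places: 7.7198 → 4 decimal places, 84.087 → 3 decimal places, 95.4 → 1 decimal place, 5.4 → 1 decimal place, 44.6657 → 4 decimal places; limit is 1.
Rounded to 1 decimal place: 237.3 mL.

237.3 mL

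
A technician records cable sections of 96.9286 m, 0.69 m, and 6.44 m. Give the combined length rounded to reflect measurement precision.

104.06 m

96.9286 m + 0.69 m + 6.44 m = 104.0586 m.
Addition/subtraction keeps the fewest decimal places: 96.9286 → 4 decimal places, 0.69 → 2 decimal places, 6.44 → 2 decimal places; limit is 2.
Rounded to 2 decimal places: 104.06 m.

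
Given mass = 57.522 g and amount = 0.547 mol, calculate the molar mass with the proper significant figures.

molar mass = 57.522 g ÷ 0.547 mol = 105.15904936… g/mol.
57.522 has 5 significant figures; 0.547 has 3.
Division/multiplication keeps the fewest: 3 significant figures.
Rounded: 1.05 × 10² g/mol.

1.05 × 10² g/mol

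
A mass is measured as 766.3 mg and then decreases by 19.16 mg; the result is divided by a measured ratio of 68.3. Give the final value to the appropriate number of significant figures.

10.9 mg

766.3 mg − 19.16 mg = 747.14 mg; the difference is limited to 1 decimal place (4 s.f.).
Carrying full precision, 747.14 ÷ 68.3 = 10.9390922401… mg; 68.3 has 3 s.f., so the result keeps min(4, 3) = 3 s.f.
Rounded to 3 significant figures: 10.9 mg.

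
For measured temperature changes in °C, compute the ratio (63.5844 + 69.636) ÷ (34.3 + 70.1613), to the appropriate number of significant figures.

1.275

63.5844 + 69.636 = 133.2204, limited to 3 d.p. → 6 s.f.; 34.3 + 70.1613 = 104.4613, limited to 1 d.p. → 4 s.f.
Carrying full precision, 133.2204 ÷ 104.4613 = 1.27530865498…; keep min(6, 4) = 4 s.f.
Rounded to 4 significant figures: 1.275.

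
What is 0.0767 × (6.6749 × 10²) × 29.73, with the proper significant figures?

1.52 × 10³

0.0767 × (6.6749 × 10²) × 29.73 = 1522.07143959
Multiplication/division keeps the fewest significant figures: 0.0767 → 3 s.f., 6.6749 × 10² → 5 s.f., 29.73 → 4 s.f.; limit is 3.
Rounded to 3 significant figures: 1.52 × 10³.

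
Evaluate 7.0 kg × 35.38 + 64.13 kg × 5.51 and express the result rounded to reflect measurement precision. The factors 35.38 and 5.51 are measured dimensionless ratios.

6.0 × 10^2 kg

7.0 × 35.38 = 247.66 → 2.5 × 10^2 kg (2 s.f., last digit at the 10^1 place).
64.13 × 5.51 = 353.3563 → 353 kg (3 s.f., last digit at the 10^0 place).
Sum: 601.0163 kg; keep the coarser place, 10^1.
Result: 6.0 × 10^2 kg.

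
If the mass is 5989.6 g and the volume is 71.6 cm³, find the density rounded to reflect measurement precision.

83.7 g/cm³

density = 5989.6 g ÷ 71.6 cm³ = 83.6536312849… g/cm³.
5989.6 has 5 significant figures; 71.6 has 3.
Division/multiplication keeps the fewest: 3 significant figures.
Rounded: 83.7 g/cm³.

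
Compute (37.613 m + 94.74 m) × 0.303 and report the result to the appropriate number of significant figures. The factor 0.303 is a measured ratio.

40.1 m

37.613 m + 94.74 m = 132.353 m; the sum is limited to 2 decimal places (5 s.f.).
Carrying full precision, 132.353 × 0.303 = 40.102959 m; 0.303 has 3 s.f., so the result keeps min(5, 3) = 3 s.f.
Rounded to 3 significant figures: 40.1 m.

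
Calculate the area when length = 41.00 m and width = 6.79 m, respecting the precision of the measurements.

278 m²

area = 41.00 m × 6.79 m = 278.39 m².
41.00 has 4 significant figures; 6.79 has 3.
Division/multiplication keeps the fewest: 3 significant figures.
Rounded: 278 m².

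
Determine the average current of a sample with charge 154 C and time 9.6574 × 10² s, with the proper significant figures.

average current = 154 C ÷ 9.6574 × 10² s = 0.15946320956… A.
154 has 3 significant figures; 9.6574 × 10² has 5.
Division/multiplication keeps the fewest: 3 significant figures.
Rounded: 0.159 A.

0.159 A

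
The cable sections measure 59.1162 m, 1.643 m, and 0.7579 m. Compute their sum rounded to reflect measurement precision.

59.1162 m + 1.643 m + 0.7579 m = 61.5171 m.
Addition/subtraction keeps the fewest decimal places: 59.1162 → 4 decimal places, 1.643 → 3 decimal places, 0.7579 → 4 decimal places; limit is 3.
Rounded to 3 decimal places: 61.517 m.

61.517 m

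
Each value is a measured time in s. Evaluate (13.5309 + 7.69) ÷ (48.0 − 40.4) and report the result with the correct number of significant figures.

13.5309 + 7.69 = 21.2209, limited to 2 d.p. → 4 s.f.; 48.0 − 40.4 = 7.6, limited to 1 d.p. → 2 s.f.
Carrying full precision, 21.2209 ÷ 7.6 = 2.79222368421…; keep min(4, 2) = 2 s.f.
Rounded to 2 significant figures: 2.8.

2.8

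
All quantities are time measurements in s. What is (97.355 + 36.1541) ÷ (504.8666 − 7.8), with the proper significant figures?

97.355 + 36.1541 = 133.5091, limited to 3 d.p. → 6 s.f.; 504.8666 − 7.8 = 497.0666, limited to 1 d.p. → 4 s.f.
Carrying full precision, 133.5091 ÷ 497.0666 = 0.268593987204…; keep min(6, 4) = 4 s.f.
Rounded to 4 significant figures: 0.2686.

0.2686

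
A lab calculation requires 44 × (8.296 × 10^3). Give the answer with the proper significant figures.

3.7 × 10^5

44 × (8.296 × 10^3) = 365024
Multiplication/division keeps the fewest significant figures: 44 → 2 s.f., 8.296 × 10^3 → 4 s.f.; limit is 2.
Rounded to 2 significant figures: 3.7 × 10^5.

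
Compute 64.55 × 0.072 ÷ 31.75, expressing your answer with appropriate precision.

64.55 × 0.072 ÷ 31.75 = 0.146381102362…
Multiplication/division keeps the fewest significant figures: 64.55 → 4 s.f., 0.072 → 2 s.f., 31.75 → 4 s.f.; limit is 2.
Rounded to 2 significant figures: 0.15.

0.15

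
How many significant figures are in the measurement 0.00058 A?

0.00058: leading zeros are not significant.

2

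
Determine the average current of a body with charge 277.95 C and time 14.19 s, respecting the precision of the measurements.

average current = 277.95 C ÷ 14.19 s = 19.5877378436… A.
277.95 has 5 significant figures; 14.19 has 4.
Division/multiplication keeps the fewest: 4 significant figures.
Rounded: 19.59 A.

19.59 A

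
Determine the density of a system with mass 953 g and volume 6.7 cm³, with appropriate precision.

density = 953 g ÷ 6.7 cm³ = 142.23880597… g/cm³.
953 has 3 significant figures; 6.7 has 2.
Division/multiplication keeps the fewest: 2 significant figures.
Rounded: 1.4 × 10² g/cm³.

1.4 × 10² g/cm³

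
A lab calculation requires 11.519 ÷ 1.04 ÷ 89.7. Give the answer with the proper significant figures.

0.123

11.519 ÷ 1.04 ÷ 89.7 = 0.12347783209…
Multiplication/division keeps the fewest significant figures: 11.519 → 5 s.f., 1.04 → 3 s.f., 89.7 → 3 s.f.; limit is 3.
Rounded to 3 significant figures: 0.123.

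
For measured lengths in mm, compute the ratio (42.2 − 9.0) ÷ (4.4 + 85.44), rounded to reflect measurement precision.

0.370

42.2 − 9.0 = 33.2, limited to 1 d.p. → 3 s.f.; 4.4 + 85.44 = 89.84, limited to 1 d.p. → 3 s.f.
Carrying full precision, 33.2 ÷ 89.84 = 0.369545859305…; keep min(3, 3) = 3 s.f.
Rounded to 3 significant figures: 0.370.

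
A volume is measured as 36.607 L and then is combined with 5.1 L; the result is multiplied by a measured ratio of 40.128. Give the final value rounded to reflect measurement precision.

36.607 L + 5.1 L = 41.707 L; the sum is limited to 1 decimal place (3 s.f.).
Carrying full precision, 41.707 × 40.128 = 1673.618496 L; 40.128 has 5 s.f., so the result keeps min(3, 5) = 3 s.f.
Rounded to 3 significant figures: 1.67 × 10³ L.

1.67 × 10³ L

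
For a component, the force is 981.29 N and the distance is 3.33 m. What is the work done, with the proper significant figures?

3.27 × 10^3 J

work done = 981.29 N × 3.33 m = 3267.6957 J.
981.29 has 5 significant figures; 3.33 has 3.
Division/multiplication keeps the fewest: 3 significant figures.
Rounded: 3.27 × 10^3 J.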